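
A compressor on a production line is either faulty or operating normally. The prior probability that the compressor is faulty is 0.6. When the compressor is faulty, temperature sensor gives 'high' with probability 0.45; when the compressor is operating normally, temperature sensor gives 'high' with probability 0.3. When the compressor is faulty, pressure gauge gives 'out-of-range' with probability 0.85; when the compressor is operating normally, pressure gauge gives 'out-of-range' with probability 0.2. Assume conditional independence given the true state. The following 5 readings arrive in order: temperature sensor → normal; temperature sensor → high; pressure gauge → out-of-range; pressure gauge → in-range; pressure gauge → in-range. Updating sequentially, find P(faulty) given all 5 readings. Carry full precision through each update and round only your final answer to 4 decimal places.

After temperature sensor='normal': P(faulty) = 0.55·0.6000 / (0.55·0.6000 + 0.7·0.4000) ≈ 0.5410
After temperature sensor='high': P(faulty) = 0.45·0.5410 / (0.45·0.5410 + 0.3·0.4590) ≈ 0.6387
After pressure gauge='out-of-range': P(faulty) = 0.85·0.6387 / (0.85·0.6387 + 0.2·0.3613) ≈ 0.8825
After pressure gauge='in-range': P(faulty) = 0.15·0.8825 / (0.15·0.8825 + 0.8·0.1175) ≈ 0.5848
After pressure gauge='in-range': P(faulty) = 0.15·0.5848 / (0.15·0.5848 + 0.8·0.4152) ≈ 0.2090

0.2090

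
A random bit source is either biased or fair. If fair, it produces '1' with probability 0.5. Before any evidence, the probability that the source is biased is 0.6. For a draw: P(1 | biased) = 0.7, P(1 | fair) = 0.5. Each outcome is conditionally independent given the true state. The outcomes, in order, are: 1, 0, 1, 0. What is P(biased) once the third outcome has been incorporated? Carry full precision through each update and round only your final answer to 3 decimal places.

0.638

After '1': P(biased) = 0.7·0.6000 / (0.7·0.6000 + 0.5·0.4000) ≈ 0.6774
After '0': P(biased) = 0.3·0.6774 / (0.3·0.6774 + 0.5·0.3226) ≈ 0.5575
After '1': P(biased) = 0.7·0.5575 / (0.7·0.5575 + 0.5·0.4425) ≈ 0.6382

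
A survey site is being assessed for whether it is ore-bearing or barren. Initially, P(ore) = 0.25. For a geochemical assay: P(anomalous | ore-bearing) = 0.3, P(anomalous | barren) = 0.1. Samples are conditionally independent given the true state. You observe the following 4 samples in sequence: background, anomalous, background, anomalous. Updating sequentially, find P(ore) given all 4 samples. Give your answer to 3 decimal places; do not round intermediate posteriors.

0.645

After 'background': P(ore) = 0.7·0.2500 / (0.7·0.2500 + 0.9·0.7500) ≈ 0.2059
After 'anomalous': P(ore) = 0.3·0.2059 / (0.3·0.2059 + 0.1·0.7941) ≈ 0.4375
After 'background': P(ore) = 0.7·0.4375 / (0.7·0.4375 + 0.9·0.5625) ≈ 0.3769
After 'anomalous': P(ore) = 0.3·0.3769 / (0.3·0.3769 + 0.1·0.6231) ≈ 0.6447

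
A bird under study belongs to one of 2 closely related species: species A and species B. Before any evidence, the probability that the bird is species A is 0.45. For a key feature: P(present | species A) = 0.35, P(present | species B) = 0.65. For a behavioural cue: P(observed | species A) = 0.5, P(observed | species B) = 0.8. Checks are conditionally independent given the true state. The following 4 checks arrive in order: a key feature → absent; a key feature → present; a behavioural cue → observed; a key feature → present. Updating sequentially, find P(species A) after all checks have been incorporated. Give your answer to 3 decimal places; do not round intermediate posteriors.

0.216

After a key feature='absent': P(species A) = 0.65·0.4500 / (0.65·0.4500 + 0.35·0.5500) ≈ 0.6031
After a key feature='present': P(species A) = 0.35·0.6031 / (0.35·0.6031 + 0.65·0.3969) ≈ 0.4500
After a behavioural cue='observed': P(species A) = 0.5·0.4500 / (0.5·0.4500 + 0.8·0.5500) ≈ 0.3383
After a key feature='present': P(species A) = 0.35·0.3383 / (0.35·0.3383 + 0.65·0.6617) ≈ 0.2159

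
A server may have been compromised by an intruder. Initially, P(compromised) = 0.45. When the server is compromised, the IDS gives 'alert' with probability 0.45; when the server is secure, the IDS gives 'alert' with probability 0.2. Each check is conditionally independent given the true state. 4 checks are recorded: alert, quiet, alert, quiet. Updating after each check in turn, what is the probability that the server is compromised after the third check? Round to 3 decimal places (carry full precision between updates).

Apply Bayes' rule sequentially, carrying P(compromised) forward.
After 'alert': P(compromised) = 0.45·0.4500 / (0.45·0.4500 + 0.2·0.5500) ≈ 0.6480
After 'quiet': P(compromised) = 0.55·0.6480 / (0.55·0.6480 + 0.8·0.3520) ≈ 0.5586
After 'alert': P(compromised) = 0.45·0.5586 / (0.45·0.5586 + 0.2·0.4414) ≈ 0.7401

0.740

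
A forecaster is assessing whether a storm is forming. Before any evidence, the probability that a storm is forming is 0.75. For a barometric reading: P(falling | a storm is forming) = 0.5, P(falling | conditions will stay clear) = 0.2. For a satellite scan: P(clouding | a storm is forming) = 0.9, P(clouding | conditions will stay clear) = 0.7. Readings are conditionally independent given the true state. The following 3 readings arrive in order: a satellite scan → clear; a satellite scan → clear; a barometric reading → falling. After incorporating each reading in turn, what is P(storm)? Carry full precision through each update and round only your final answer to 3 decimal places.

0.455

After a satellite scan='clear': P(storm) = 0.1·0.7500 / (0.1·0.7500 + 0.3·0.2500) ≈ 0.5000
After a satellite scan='clear': P(storm) = 0.1·0.5000 / (0.1·0.5000 + 0.3·0.5000) ≈ 0.2500
After a barometric reading='falling': P(storm) = 0.5·0.2500 / (0.5·0.2500 + 0.2·0.7500) ≈ 0.4545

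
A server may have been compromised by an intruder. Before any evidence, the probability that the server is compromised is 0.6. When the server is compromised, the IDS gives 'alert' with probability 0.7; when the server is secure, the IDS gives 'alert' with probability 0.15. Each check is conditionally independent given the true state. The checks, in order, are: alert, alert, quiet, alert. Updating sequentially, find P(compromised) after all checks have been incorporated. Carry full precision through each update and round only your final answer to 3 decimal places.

0.982

After 'alert': P(compromised) = 0.7·0.6000 / (0.7·0.6000 + 0.15·0.4000) ≈ 0.8750
After 'alert': P(compromised) = 0.7·0.8750 / (0.7·0.8750 + 0.15·0.1250) ≈ 0.9703
After 'quiet': P(compromised) = 0.3·0.9703 / (0.3·0.9703 + 0.85·0.0297) ≈ 0.9202
After 'alert': P(compromised) = 0.7·0.9202 / (0.7·0.9202 + 0.15·0.0798) ≈ 0.9818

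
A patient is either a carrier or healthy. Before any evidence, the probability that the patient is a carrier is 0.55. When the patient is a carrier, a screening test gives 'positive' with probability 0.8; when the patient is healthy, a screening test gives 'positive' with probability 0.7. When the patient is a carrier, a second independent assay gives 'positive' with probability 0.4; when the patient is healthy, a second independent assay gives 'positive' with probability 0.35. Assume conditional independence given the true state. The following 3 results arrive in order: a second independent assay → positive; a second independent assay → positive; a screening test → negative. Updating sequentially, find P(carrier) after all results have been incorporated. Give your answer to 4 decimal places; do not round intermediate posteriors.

After a second independent assay='positive': P(carrier) = 0.4·0.5500 / (0.4·0.5500 + 0.35·0.4500) ≈ 0.5828
After a second independent assay='positive': P(carrier) = 0.4·0.5828 / (0.4·0.5828 + 0.35·0.4172) ≈ 0.6148
After a screening test='negative': P(carrier) = 0.2·0.6148 / (0.2·0.6148 + 0.3·0.3852) ≈ 0.5156

0.5156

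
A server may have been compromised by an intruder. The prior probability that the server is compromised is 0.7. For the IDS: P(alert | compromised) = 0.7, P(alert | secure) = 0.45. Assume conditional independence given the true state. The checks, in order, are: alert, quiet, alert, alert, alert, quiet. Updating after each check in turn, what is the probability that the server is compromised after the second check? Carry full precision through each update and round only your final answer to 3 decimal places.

0.664

After 'alert': P(compromised) = 0.7·0.7000 / (0.7·0.7000 + 0.45·0.3000) ≈ 0.7840
After 'quiet': P(compromised) = 0.3·0.7840 / (0.3·0.7840 + 0.55·0.2160) ≈ 0.6644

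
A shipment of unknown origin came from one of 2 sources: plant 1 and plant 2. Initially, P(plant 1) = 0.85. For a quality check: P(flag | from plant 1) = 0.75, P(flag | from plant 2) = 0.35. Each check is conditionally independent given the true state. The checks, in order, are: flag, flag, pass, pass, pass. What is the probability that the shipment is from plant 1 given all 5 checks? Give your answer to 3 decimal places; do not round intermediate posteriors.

0.597

Each posterior becomes the prior for the next update.
After 'flag': P(plant 1) = 0.75·0.8500 / (0.75·0.8500 + 0.35·0.1500) ≈ 0.9239
After 'flag': P(plant 1) = 0.75·0.9239 / (0.75·0.9239 + 0.35·0.0761) ≈ 0.9630
After 'pass': P(plant 1) = 0.25·0.9630 / (0.25·0.9630 + 0.65·0.0370) ≈ 0.9092
After 'pass': P(plant 1) = 0.25·0.9092 / (0.25·0.9092 + 0.65·0.0908) ≈ 0.7938
After 'pass': P(plant 1) = 0.25·0.7938 / (0.25·0.7938 + 0.65·0.2062) ≈ 0.5968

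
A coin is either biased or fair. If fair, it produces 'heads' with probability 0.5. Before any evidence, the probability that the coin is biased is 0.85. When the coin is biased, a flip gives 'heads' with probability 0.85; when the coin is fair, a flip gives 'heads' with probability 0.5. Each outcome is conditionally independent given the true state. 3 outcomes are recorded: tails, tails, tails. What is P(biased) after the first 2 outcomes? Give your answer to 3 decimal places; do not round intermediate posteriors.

After 'tails': P(biased) = 0.15·0.8500 / (0.15·0.8500 + 0.5·0.1500) ≈ 0.6296
After 'tails': P(biased) = 0.15·0.6296 / (0.15·0.6296 + 0.5·0.3704) ≈ 0.3377

0.338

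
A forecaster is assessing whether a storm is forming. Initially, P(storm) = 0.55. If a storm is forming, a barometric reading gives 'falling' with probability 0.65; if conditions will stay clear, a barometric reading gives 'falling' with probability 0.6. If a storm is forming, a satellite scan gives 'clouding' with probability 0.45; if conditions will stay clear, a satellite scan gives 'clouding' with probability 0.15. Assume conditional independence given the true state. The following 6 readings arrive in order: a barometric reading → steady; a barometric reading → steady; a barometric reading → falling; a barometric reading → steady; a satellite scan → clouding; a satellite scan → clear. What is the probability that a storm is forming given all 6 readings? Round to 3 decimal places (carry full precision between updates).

0.633

After a barometric reading='steady': P(storm) = 0.35·0.5500 / (0.35·0.5500 + 0.4·0.4500) ≈ 0.5168
After a barometric reading='steady': P(storm) = 0.35·0.5168 / (0.35·0.5168 + 0.4·0.4832) ≈ 0.4834
After a barometric reading='falling': P(storm) = 0.65·0.4834 / (0.65·0.4834 + 0.6·0.5166) ≈ 0.5034
After a barometric reading='steady': P(storm) = 0.35·0.5034 / (0.35·0.5034 + 0.4·0.4966) ≈ 0.4701
After a satellite scan='clouding': P(storm) = 0.45·0.4701 / (0.45·0.4701 + 0.15·0.5299) ≈ 0.7269
After a satellite scan='clear': P(storm) = 0.55·0.7269 / (0.55·0.7269 + 0.85·0.2731) ≈ 0.6326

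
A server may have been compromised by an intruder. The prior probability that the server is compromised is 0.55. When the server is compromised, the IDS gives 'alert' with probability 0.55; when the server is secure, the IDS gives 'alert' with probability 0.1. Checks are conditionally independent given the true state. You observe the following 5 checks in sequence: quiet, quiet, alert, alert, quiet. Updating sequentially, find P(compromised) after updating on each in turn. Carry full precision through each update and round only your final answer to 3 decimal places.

0.822

After 'quiet': P(compromised) = 0.45·0.5500 / (0.45·0.5500 + 0.9·0.4500) ≈ 0.3793
After 'quiet': P(compromised) = 0.45·0.3793 / (0.45·0.3793 + 0.9·0.6207) ≈ 0.2340
After 'alert': P(compromised) = 0.55·0.2340 / (0.55·0.2340 + 0.1·0.7660) ≈ 0.6269
After 'alert': P(compromised) = 0.55·0.6269 / (0.55·0.6269 + 0.1·0.3731) ≈ 0.9024
After 'quiet': P(compromised) = 0.45·0.9024 / (0.45·0.9024 + 0.9·0.0976) ≈ 0.8221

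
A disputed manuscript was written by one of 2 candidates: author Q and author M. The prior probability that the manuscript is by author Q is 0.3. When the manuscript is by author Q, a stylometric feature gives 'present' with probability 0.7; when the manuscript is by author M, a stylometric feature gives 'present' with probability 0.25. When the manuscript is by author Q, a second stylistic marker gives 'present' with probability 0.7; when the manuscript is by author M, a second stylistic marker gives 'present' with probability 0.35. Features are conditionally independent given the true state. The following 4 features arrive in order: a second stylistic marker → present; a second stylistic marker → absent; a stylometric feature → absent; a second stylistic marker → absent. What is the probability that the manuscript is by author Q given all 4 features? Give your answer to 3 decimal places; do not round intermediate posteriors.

Apply Bayes' rule sequentially, carrying P(author Q) forward.
After a second stylistic marker='present': P(author Q) = 0.7·0.3000 / (0.7·0.3000 + 0.35·0.7000) ≈ 0.4615
After a second stylistic marker='absent': P(author Q) = 0.3·0.4615 / (0.3·0.4615 + 0.65·0.5385) ≈ 0.2835
After a stylometric feature='absent': P(author Q) = 0.3·0.2835 / (0.3·0.2835 + 0.75·0.7165) ≈ 0.1366
After a second stylistic marker='absent': P(author Q) = 0.3·0.1366 / (0.3·0.1366 + 0.65·0.8634) ≈ 0.0681

0.068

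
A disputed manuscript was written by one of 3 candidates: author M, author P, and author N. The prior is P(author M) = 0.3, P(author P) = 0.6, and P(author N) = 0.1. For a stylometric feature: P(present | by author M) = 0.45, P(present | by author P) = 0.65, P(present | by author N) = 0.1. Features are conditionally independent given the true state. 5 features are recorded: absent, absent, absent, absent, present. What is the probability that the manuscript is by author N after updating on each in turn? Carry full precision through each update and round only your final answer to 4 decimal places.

After 'absent': normaliser = 0.55·0.3000 + 0.35·0.6000 + 0.9·0.1000; P(author M) ≈ 0.3548, P(author P) ≈ 0.4516, P(author N) ≈ 0.1935
After 'absent': normaliser = 0.55·0.3548 + 0.35·0.4516 + 0.9·0.1935; P(author M) ≈ 0.3700, P(author P) ≈ 0.2997, P(author N) ≈ 0.3303
After 'absent': normaliser = 0.55·0.3700 + 0.35·0.2997 + 0.9·0.3303; P(author M) ≈ 0.3360, P(author P) ≈ 0.1732, P(author N) ≈ 0.4908
After 'absent': normaliser = 0.55·0.3360 + 0.35·0.1732 + 0.9·0.4908; P(author M) ≈ 0.2690, P(author P) ≈ 0.0882, P(author N) ≈ 0.6428
After 'present': normaliser = 0.45·0.2690 + 0.65·0.0882 + 0.1·0.6428; P(author M) ≈ 0.4988, P(author P) ≈ 0.2363, P(author N) ≈ 0.2649

0.2649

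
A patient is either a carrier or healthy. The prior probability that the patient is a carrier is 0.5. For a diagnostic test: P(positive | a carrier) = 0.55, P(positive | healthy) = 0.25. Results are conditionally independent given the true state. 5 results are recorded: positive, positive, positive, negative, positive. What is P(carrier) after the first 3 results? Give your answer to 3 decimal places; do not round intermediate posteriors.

0.914

After 'positive': P(carrier) = 0.55·0.5000 / (0.55·0.5000 + 0.25·0.5000) ≈ 0.6875
After 'positive': P(carrier) = 0.55·0.6875 / (0.55·0.6875 + 0.25·0.3125) ≈ 0.8288
After 'positive': P(carrier) = 0.55·0.8288 / (0.55·0.8288 + 0.25·0.1712) ≈ 0.9141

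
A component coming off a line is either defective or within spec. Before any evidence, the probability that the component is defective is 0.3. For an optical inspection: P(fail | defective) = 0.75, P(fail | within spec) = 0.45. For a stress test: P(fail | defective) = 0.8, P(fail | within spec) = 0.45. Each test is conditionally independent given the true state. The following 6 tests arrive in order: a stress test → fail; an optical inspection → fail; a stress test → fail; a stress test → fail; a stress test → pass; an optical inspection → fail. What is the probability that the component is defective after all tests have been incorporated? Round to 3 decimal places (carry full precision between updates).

After a stress test='fail': P(defective) = 0.8·0.3000 / (0.8·0.3000 + 0.45·0.7000) ≈ 0.4324
After an optical inspection='fail': P(defective) = 0.75·0.4324 / (0.75·0.4324 + 0.45·0.5676) ≈ 0.5594
After a stress test='fail': P(defective) = 0.8·0.5594 / (0.8·0.5594 + 0.45·0.4406) ≈ 0.6930
After a stress test='fail': P(defective) = 0.8·0.6930 / (0.8·0.6930 + 0.45·0.3070) ≈ 0.8005
After a stress test='pass': P(defective) = 0.2·0.8005 / (0.2·0.8005 + 0.55·0.1995) ≈ 0.5934
After an optical inspection='fail': P(defective) = 0.75·0.5934 / (0.75·0.5934 + 0.45·0.4066) ≈ 0.7087

0.709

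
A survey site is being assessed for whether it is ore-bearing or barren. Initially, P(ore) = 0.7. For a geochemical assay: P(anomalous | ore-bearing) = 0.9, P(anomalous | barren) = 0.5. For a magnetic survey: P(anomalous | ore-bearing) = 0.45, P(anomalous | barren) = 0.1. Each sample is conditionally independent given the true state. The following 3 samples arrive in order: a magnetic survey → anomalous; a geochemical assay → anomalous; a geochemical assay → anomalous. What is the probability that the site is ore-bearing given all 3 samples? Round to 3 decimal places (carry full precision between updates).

0.971

After a magnetic survey='anomalous': P(ore) = 0.45·0.7000 / (0.45·0.7000 + 0.1·0.3000) ≈ 0.9130
After a geochemical assay='anomalous': P(ore) = 0.9·0.9130 / (0.9·0.9130 + 0.5·0.0870) ≈ 0.9497
After a geochemical assay='anomalous': P(ore) = 0.9·0.9497 / (0.9·0.9497 + 0.5·0.0503) ≈ 0.9714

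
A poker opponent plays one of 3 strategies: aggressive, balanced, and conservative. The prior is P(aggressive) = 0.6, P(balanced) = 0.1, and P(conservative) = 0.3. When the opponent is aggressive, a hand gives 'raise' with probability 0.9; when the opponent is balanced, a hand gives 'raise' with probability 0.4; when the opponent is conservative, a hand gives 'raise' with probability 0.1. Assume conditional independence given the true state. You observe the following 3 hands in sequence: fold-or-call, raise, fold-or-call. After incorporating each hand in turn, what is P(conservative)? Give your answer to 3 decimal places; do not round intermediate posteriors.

After 'fold-or-call': normaliser = 0.1·0.6000 + 0.6·0.1000 + 0.9·0.3000; P(aggressive) ≈ 0.1538, P(balanced) ≈ 0.1538, P(conservative) ≈ 0.6923
After 'raise': normaliser = 0.9·0.1538 + 0.4·0.1538 + 0.1·0.6923; P(aggressive) ≈ 0.5143, P(balanced) ≈ 0.2286, P(conservative) ≈ 0.2571
After 'fold-or-call': normaliser = 0.1·0.5143 + 0.6·0.2286 + 0.9·0.2571; P(aggressive) ≈ 0.1224, P(balanced) ≈ 0.3265, P(conservative) ≈ 0.5510

0.551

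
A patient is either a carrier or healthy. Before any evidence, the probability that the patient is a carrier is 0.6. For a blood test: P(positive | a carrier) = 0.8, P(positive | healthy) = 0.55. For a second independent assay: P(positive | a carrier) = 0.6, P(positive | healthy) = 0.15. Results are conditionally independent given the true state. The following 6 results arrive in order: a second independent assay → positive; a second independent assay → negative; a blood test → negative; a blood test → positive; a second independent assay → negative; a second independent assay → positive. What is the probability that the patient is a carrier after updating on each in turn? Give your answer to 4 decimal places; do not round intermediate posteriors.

0.7746

After a second independent assay='positive': P(carrier) = 0.6·0.6000 / (0.6·0.6000 + 0.15·0.4000) ≈ 0.8571
After a second independent assay='negative': P(carrier) = 0.4·0.8571 / (0.4·0.8571 + 0.85·0.1429) ≈ 0.7385
After a blood test='negative': P(carrier) = 0.2·0.7385 / (0.2·0.7385 + 0.45·0.2615) ≈ 0.5565
After a blood test='positive': P(carrier) = 0.8·0.5565 / (0.8·0.5565 + 0.55·0.4435) ≈ 0.6461
After a second independent assay='negative': P(carrier) = 0.4·0.6461 / (0.4·0.6461 + 0.85·0.3539) ≈ 0.4621
After a second independent assay='positive': P(carrier) = 0.6·0.4621 / (0.6·0.4621 + 0.15·0.5379) ≈ 0.7746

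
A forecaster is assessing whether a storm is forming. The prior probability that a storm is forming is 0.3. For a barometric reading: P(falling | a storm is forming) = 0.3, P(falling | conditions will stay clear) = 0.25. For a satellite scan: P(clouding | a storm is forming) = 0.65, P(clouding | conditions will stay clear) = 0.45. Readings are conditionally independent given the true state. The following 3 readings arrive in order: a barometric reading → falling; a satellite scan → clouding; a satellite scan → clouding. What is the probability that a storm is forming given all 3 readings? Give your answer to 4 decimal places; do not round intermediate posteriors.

After a barometric reading='falling': P(storm) = 0.3·0.3000 / (0.3·0.3000 + 0.25·0.7000) ≈ 0.3396
After a satellite scan='clouding': P(storm) = 0.65·0.3396 / (0.65·0.3396 + 0.45·0.6604) ≈ 0.4262
After a satellite scan='clouding': P(storm) = 0.65·0.4262 / (0.65·0.4262 + 0.45·0.5738) ≈ 0.5176

0.5176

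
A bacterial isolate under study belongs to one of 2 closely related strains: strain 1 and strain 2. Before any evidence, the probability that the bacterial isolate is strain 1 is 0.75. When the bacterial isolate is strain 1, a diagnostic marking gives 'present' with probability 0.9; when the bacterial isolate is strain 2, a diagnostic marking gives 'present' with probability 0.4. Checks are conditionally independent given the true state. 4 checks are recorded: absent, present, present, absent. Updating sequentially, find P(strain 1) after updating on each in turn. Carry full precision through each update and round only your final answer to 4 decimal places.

0.2967

Apply Bayes' rule sequentially, carrying P(strain 1) forward.
After 'absent': P(strain 1) = 0.1·0.7500 / (0.1·0.7500 + 0.6·0.2500) ≈ 0.3333
After 'present': P(strain 1) = 0.9·0.3333 / (0.9·0.3333 + 0.4·0.6667) ≈ 0.5294
After 'present': P(strain 1) = 0.9·0.5294 / (0.9·0.5294 + 0.4·0.4706) ≈ 0.7168
After 'absent': P(strain 1) = 0.1·0.7168 / (0.1·0.7168 + 0.6·0.2832) ≈ 0.2967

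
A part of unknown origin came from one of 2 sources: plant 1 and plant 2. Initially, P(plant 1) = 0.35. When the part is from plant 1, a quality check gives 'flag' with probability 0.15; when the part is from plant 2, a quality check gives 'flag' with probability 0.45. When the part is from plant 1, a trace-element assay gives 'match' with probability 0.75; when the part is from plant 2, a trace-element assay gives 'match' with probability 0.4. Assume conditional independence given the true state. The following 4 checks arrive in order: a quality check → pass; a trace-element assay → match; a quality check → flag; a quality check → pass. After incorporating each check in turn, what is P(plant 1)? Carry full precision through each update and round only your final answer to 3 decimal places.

0.446

After a quality check='pass': P(plant 1) = 0.85·0.3500 / (0.85·0.3500 + 0.55·0.6500) ≈ 0.4542
After a trace-element assay='match': P(plant 1) = 0.75·0.4542 / (0.75·0.4542 + 0.4·0.5458) ≈ 0.6094
After a quality check='flag': P(plant 1) = 0.15·0.6094 / (0.15·0.6094 + 0.45·0.3906) ≈ 0.3422
After a quality check='pass': P(plant 1) = 0.85·0.3422 / (0.85·0.3422 + 0.55·0.6578) ≈ 0.4456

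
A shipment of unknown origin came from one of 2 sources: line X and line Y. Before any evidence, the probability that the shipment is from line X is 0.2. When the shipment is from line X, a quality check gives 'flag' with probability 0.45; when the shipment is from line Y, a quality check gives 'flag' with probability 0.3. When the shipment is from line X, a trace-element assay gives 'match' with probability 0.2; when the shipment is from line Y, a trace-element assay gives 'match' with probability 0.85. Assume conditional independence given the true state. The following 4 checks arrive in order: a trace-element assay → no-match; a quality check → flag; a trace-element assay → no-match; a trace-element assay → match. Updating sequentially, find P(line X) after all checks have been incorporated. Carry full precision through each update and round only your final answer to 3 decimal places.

After a trace-element assay='no-match': P(line X) = 0.8·0.2000 / (0.8·0.2000 + 0.15·0.8000) ≈ 0.5714
After a quality check='flag': P(line X) = 0.45·0.5714 / (0.45·0.5714 + 0.3·0.4286) ≈ 0.6667
After a trace-element assay='no-match': P(line X) = 0.8·0.6667 / (0.8·0.6667 + 0.15·0.3333) ≈ 0.9143
After a trace-element assay='match': P(line X) = 0.2·0.9143 / (0.2·0.9143 + 0.85·0.0857) ≈ 0.7151

0.715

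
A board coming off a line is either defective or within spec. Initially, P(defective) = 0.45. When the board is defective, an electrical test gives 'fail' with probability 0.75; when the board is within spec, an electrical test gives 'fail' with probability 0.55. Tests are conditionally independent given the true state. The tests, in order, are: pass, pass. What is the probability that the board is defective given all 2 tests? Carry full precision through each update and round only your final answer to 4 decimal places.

After 'pass': P(defective) = 0.25·0.4500 / (0.25·0.4500 + 0.45·0.5500) ≈ 0.3125
After 'pass': P(defective) = 0.25·0.3125 / (0.25·0.3125 + 0.45·0.6875) ≈ 0.2016

0.2016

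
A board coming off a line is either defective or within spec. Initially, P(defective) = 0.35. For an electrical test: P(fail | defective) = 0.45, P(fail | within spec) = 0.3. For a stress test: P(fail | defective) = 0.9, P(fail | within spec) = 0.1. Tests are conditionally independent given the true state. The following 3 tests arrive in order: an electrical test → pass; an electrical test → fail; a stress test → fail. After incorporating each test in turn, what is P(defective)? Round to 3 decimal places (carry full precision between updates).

0.851

Apply Bayes' rule sequentially, carrying P(defective) forward.
After an electrical test='pass': P(defective) = 0.55·0.3500 / (0.55·0.3500 + 0.7·0.6500) ≈ 0.2973
After an electrical test='fail': P(defective) = 0.45·0.2973 / (0.45·0.2973 + 0.3·0.7027) ≈ 0.3882
After a stress test='fail': P(defective) = 0.9·0.3882 / (0.9·0.3882 + 0.1·0.6118) ≈ 0.8510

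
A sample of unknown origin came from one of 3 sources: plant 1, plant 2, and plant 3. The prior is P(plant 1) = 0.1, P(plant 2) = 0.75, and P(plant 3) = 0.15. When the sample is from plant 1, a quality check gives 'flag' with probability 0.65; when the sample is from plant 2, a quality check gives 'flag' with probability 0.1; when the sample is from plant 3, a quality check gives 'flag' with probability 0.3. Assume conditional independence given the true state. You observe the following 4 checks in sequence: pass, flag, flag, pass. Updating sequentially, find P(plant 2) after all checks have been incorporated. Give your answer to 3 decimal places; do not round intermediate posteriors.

0.340

After 'pass': normaliser = 0.35·0.1000 + 0.9·0.7500 + 0.7·0.1500; P(plant 1) ≈ 0.0429, P(plant 2) ≈ 0.8282, P(plant 3) ≈ 0.1288
After 'flag': normaliser = 0.65·0.0429 + 0.1·0.8282 + 0.3·0.1288; P(plant 1) ≈ 0.1869, P(plant 2) ≈ 0.5544, P(plant 3) ≈ 0.2587
After 'flag': normaliser = 0.65·0.1869 + 0.1·0.5544 + 0.3·0.2587; P(plant 1) ≈ 0.4772, P(plant 2) ≈ 0.2178, P(plant 3) ≈ 0.3050
After 'pass': normaliser = 0.35·0.4772 + 0.9·0.2178 + 0.7·0.3050; P(plant 1) ≈ 0.2897, P(plant 2) ≈ 0.3400, P(plant 3) ≈ 0.3703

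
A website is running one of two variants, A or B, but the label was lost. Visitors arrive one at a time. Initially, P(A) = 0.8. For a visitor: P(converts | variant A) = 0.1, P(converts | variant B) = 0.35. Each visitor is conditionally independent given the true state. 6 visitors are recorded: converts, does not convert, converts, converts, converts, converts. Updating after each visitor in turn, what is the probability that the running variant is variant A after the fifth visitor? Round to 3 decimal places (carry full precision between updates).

0.036

After 'converts': P(A) = 0.1·0.8000 / (0.1·0.8000 + 0.35·0.2000) ≈ 0.5333
After 'does not convert': P(A) = 0.9·0.5333 / (0.9·0.5333 + 0.65·0.4667) ≈ 0.6128
After 'converts': P(A) = 0.1·0.6128 / (0.1·0.6128 + 0.35·0.3872) ≈ 0.3114
After 'converts': P(A) = 0.1·0.3114 / (0.1·0.3114 + 0.35·0.6886) ≈ 0.1144
After 'converts': P(A) = 0.1·0.1144 / (0.1·0.1144 + 0.35·0.8856) ≈ 0.0356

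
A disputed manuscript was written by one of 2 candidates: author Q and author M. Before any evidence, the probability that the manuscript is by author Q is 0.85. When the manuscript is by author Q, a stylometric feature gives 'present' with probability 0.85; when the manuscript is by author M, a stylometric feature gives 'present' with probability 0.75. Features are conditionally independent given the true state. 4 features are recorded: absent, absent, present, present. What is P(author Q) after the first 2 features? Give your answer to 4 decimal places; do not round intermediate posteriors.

After 'absent': P(author Q) = 0.15·0.8500 / (0.15·0.8500 + 0.25·0.1500) ≈ 0.7727
After 'absent': P(author Q) = 0.15·0.7727 / (0.15·0.7727 + 0.25·0.2273) ≈ 0.6711

0.6711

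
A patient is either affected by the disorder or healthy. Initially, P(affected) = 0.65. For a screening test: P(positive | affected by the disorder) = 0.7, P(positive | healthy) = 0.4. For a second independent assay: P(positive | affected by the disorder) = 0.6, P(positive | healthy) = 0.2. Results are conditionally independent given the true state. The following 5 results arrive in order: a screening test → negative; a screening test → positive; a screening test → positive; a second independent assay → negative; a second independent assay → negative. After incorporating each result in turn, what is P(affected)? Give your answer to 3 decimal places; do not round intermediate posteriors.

Each posterior becomes the prior for the next update.
After a screening test='negative': P(affected) = 0.3·0.6500 / (0.3·0.6500 + 0.6·0.3500) ≈ 0.4815
After a screening test='positive': P(affected) = 0.7·0.4815 / (0.7·0.4815 + 0.4·0.5185) ≈ 0.6190
After a screening test='positive': P(affected) = 0.7·0.6190 / (0.7·0.6190 + 0.4·0.3810) ≈ 0.7398
After a second independent assay='negative': P(affected) = 0.4·0.7398 / (0.4·0.7398 + 0.8·0.2602) ≈ 0.5871
After a second independent assay='negative': P(affected) = 0.4·0.5871 / (0.4·0.5871 + 0.8·0.4129) ≈ 0.4155

0.416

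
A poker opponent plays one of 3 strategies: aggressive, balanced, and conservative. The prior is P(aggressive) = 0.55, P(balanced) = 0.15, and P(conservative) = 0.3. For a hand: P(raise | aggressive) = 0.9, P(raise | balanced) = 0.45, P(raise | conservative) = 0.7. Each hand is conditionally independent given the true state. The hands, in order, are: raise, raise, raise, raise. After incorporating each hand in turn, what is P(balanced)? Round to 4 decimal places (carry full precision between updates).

Apply Bayes' rule sequentially, carrying P(balanced) forward.
After 'raise': normaliser = 0.9·0.5500 + 0.45·0.1500 + 0.7·0.3000; P(aggressive) ≈ 0.6408, P(balanced) ≈ 0.0874, P(conservative) ≈ 0.2718
After 'raise': normaliser = 0.9·0.6408 + 0.45·0.0874 + 0.7·0.2718; P(aggressive) ≈ 0.7152, P(balanced) ≈ 0.0488, P(conservative) ≈ 0.2360
After 'raise': normaliser = 0.9·0.7152 + 0.45·0.0488 + 0.7·0.2360; P(aggressive) ≈ 0.7748, P(balanced) ≈ 0.0264, P(conservative) ≈ 0.1988
After 'raise': normaliser = 0.9·0.7748 + 0.45·0.0264 + 0.7·0.1988; P(aggressive) ≈ 0.8219, P(balanced) ≈ 0.0140, P(conservative) ≈ 0.1641

0.0140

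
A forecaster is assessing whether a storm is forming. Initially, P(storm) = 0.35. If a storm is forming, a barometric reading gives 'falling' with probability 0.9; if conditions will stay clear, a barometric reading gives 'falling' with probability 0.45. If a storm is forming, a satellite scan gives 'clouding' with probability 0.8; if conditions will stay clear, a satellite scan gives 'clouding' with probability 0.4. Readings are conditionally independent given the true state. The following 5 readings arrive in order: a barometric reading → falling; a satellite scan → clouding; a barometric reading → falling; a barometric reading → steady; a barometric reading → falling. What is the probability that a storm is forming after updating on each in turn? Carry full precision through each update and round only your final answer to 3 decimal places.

After a barometric reading='falling': P(storm) = 0.9·0.3500 / (0.9·0.3500 + 0.45·0.6500) ≈ 0.5185
After a satellite scan='clouding': P(storm) = 0.8·0.5185 / (0.8·0.5185 + 0.4·0.4815) ≈ 0.6829
After a barometric reading='falling': P(storm) = 0.9·0.6829 / (0.9·0.6829 + 0.45·0.3171) ≈ 0.8116
After a barometric reading='steady': P(storm) = 0.1·0.8116 / (0.1·0.8116 + 0.55·0.1884) ≈ 0.4392
After a barometric reading='falling': P(storm) = 0.9·0.4392 / (0.9·0.4392 + 0.45·0.5608) ≈ 0.6104

0.610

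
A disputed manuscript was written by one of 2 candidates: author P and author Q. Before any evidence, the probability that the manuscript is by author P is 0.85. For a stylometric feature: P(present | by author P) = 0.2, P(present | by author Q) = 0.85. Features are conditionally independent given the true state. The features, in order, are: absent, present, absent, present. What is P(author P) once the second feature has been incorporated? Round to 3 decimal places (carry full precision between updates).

0.877

After 'absent': P(author P) = 0.8·0.8500 / (0.8·0.8500 + 0.15·0.1500) ≈ 0.9680
After 'present': P(author P) = 0.2·0.9680 / (0.2·0.9680 + 0.85·0.0320) ≈ 0.8767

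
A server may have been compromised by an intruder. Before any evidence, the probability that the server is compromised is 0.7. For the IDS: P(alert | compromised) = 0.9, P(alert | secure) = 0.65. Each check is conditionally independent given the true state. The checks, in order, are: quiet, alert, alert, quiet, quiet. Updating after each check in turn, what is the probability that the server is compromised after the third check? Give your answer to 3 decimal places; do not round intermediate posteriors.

After 'quiet': P(compromised) = 0.1·0.7000 / (0.1·0.7000 + 0.35·0.3000) ≈ 0.4000
After 'alert': P(compromised) = 0.9·0.4000 / (0.9·0.4000 + 0.65·0.6000) ≈ 0.4800
After 'alert': P(compromised) = 0.9·0.4800 / (0.9·0.4800 + 0.65·0.5200) ≈ 0.5610

0.561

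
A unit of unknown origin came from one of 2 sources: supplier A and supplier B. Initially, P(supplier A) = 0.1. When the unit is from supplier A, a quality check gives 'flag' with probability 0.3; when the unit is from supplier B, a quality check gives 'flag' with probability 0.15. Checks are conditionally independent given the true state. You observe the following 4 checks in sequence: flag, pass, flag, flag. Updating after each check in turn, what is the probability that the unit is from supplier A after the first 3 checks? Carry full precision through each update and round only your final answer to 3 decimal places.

0.268

After 'flag': P(supplier A) = 0.3·0.1000 / (0.3·0.1000 + 0.15·0.9000) ≈ 0.1818
After 'pass': P(supplier A) = 0.7·0.1818 / (0.7·0.1818 + 0.85·0.8182) ≈ 0.1547
After 'flag': P(supplier A) = 0.3·0.1547 / (0.3·0.1547 + 0.15·0.8453) ≈ 0.2679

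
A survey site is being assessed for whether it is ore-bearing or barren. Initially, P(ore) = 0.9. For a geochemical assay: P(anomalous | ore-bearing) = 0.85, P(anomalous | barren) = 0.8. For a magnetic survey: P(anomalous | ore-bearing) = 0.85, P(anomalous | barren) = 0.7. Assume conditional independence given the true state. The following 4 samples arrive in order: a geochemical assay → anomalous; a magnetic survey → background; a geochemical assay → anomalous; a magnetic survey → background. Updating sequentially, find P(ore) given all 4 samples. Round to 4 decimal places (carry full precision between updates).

After a geochemical assay='anomalous': P(ore) = 0.85·0.9000 / (0.85·0.9000 + 0.8·0.1000) ≈ 0.9053
After a magnetic survey='background': P(ore) = 0.15·0.9053 / (0.15·0.9053 + 0.3·0.0947) ≈ 0.8270
After a geochemical assay='anomalous': P(ore) = 0.85·0.8270 / (0.85·0.8270 + 0.8·0.1730) ≈ 0.8355
After a magnetic survey='background': P(ore) = 0.15·0.8355 / (0.15·0.8355 + 0.3·0.1645) ≈ 0.7175

0.7175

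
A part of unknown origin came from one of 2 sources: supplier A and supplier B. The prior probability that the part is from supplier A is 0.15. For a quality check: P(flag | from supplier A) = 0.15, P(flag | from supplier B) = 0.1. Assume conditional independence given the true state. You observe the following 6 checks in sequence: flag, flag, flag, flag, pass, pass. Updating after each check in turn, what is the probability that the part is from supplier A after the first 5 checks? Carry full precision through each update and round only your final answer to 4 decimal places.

0.4576

After 'flag': P(supplier A) = 0.15·0.1500 / (0.15·0.1500 + 0.1·0.8500) ≈ 0.2093
After 'flag': P(supplier A) = 0.15·0.2093 / (0.15·0.2093 + 0.1·0.7907) ≈ 0.2842
After 'flag': P(supplier A) = 0.15·0.2842 / (0.15·0.2842 + 0.1·0.7158) ≈ 0.3733
After 'flag': P(supplier A) = 0.15·0.3733 / (0.15·0.3733 + 0.1·0.6267) ≈ 0.4718
After 'pass': P(supplier A) = 0.85·0.4718 / (0.85·0.4718 + 0.9·0.5282) ≈ 0.4576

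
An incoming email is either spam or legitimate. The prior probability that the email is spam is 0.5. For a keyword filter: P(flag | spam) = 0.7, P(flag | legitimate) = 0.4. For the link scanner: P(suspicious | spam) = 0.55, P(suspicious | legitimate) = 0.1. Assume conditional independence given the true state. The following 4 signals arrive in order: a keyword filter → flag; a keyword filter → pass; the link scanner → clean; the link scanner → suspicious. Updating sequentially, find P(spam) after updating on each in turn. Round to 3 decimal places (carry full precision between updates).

After a keyword filter='flag': P(spam) = 0.7·0.5000 / (0.7·0.5000 + 0.4·0.5000) ≈ 0.6364
After a keyword filter='pass': P(spam) = 0.3·0.6364 / (0.3·0.6364 + 0.6·0.3636) ≈ 0.4667
After the link scanner='clean': P(spam) = 0.45·0.4667 / (0.45·0.4667 + 0.9·0.5333) ≈ 0.3043
After the link scanner='suspicious': P(spam) = 0.55·0.3043 / (0.55·0.3043 + 0.1·0.6957) ≈ 0.7064

0.706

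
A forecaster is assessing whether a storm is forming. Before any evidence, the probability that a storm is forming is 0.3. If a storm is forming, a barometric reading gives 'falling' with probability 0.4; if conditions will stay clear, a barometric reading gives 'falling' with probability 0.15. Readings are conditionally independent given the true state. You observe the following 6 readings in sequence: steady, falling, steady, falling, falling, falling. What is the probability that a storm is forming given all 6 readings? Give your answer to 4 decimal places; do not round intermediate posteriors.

Apply Bayes' rule sequentially, carrying P(storm) forward.
After 'steady': P(storm) = 0.6·0.3000 / (0.6·0.3000 + 0.85·0.7000) ≈ 0.2323
After 'falling': P(storm) = 0.4·0.2323 / (0.4·0.2323 + 0.15·0.7677) ≈ 0.4465
After 'steady': P(storm) = 0.6·0.4465 / (0.6·0.4465 + 0.85·0.5535) ≈ 0.3628
After 'falling': P(storm) = 0.4·0.3628 / (0.4·0.3628 + 0.15·0.6372) ≈ 0.6029
After 'falling': P(storm) = 0.4·0.6029 / (0.4·0.6029 + 0.15·0.3971) ≈ 0.8020
After 'falling': P(storm) = 0.4·0.8020 / (0.4·0.8020 + 0.15·0.1980) ≈ 0.9152

0.9152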